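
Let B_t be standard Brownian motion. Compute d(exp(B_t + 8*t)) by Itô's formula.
d(exp(B_t + 8*t)) = (17*exp(B_t + 8*t)/2) dt + (exp(B_t + 8*t)) dB_t

Itô's formula for f(t, x): d f(t, B_t) = (f_t + (1/2) f_xx) dt + f_x dB_t. Compute partials of f(t, x) = exp(8*t + x):
  f_t(t,x)  = 8*exp(8*t + x)
  f_x(t,x)  = exp(8*t + x)
  f_xx(t,x) = exp(8*t + x)
Assemble drift = f_t + (1/2) f_xx = 17*exp(8*t + x)/2 and diffusion = f_x = exp(8*t + x). Substituting x = B_t:
  d(exp(B_t + 8*t)) = (17*exp(B_t + 8*t)/2) dt + (exp(B_t + 8*t)) dB_t.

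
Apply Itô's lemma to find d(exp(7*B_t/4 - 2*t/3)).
d(exp(7*B_t/4 - 2*t/3)) = (83*exp(7*B_t/4 - 2*t/3)/96) dt + (7*exp(7*B_t/4 - 2*t/3)/4) dB_t

Itô's formula for f(t, x): d f(t, B_t) = (f_t + (1/2) f_xx) dt + f_x dB_t. Compute partials of f(t, x) = exp(-2*t/3 + 7*x/4):
  f_t(t,x)  = -2*exp(-2*t/3 + 7*x/4)/3
  f_x(t,x)  = 7*exp(-2*t/3 + 7*x/4)/4
  f_xx(t,x) = 49*exp(-2*t/3 + 7*x/4)/16
Assemble drift = f_t + (1/2) f_xx = 83*exp(-2*t/3 + 7*x/4)/96 and diffusion = f_x = 7*exp(-2*t/3 + 7*x/4)/4. Substituting x = B_t:
  d(exp(7*B_t/4 - 2*t/3)) = (83*exp(7*B_t/4 - 2*t/3)/96) dt + (7*exp(7*B_t/4 - 2*t/3)/4) dB_t.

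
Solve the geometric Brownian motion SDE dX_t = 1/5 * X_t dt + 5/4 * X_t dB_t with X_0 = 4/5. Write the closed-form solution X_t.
X_t = 4/5 * exp((-93/160) * t + (5/4) * B_t)

For GBM dX = mu X dt + sigma X dB with X_0 = x_0, apply Itô to Y = log X: dY = (mu - sigma^2/2) dt + sigma dB, so Y_t = log(x_0) + (mu - sigma^2/2) t + sigma B_t and hence X_t = x_0 * exp((mu - sigma^2/2) t + sigma B_t).
With mu = 1/5, sigma = 5/4, x_0 = 4/5, this gives:
  X_t = 4/5 * exp((-93/160) * t + (5/4) * B_t).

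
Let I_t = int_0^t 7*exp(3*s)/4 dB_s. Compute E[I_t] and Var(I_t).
E[I_t] = 0; Var(I_t) = 49*exp(6*t)/96 - 49/96

The Itô integral of a deterministic integrand f(s) has mean 0 because each increment f(s) * (B_{s+ds} - B_s) has mean 0. By the Itô isometry:
  Var( int_0^t f(s) dB_s ) = E[ (int_0^t f(s) dB_s)^2 ] = int_0^t f(s)^2 ds.
Here f(s) = 7*exp(3*s)/4, so f(s)^2 = 49*exp(6*s)/16. Integrate:
  int_0^t (49*exp(6*s)/16) ds = 49*exp(6*t)/96 - 49/96.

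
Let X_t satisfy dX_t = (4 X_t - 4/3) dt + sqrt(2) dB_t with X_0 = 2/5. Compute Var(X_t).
Var(X_t) = exp(8*t)/4 - 1/4

The variance V(t) = Var(X_t) satisfies V'(t) = 2 a V(t) + c^2 with V(0) = 0 (drift coefficient is linear in X, diffusion is constant). With a = 4, c = sqrt(2), the solution is
  V(t) = (c^2 / (2 a)) * (exp(2 a t) - 1)
       = (sqrt(2)^2 / (2*4)) * (exp(8 t) - 1)
       = exp(8*t)/4 - 1/4.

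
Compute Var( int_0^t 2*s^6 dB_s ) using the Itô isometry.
Var = 4*t^13/13

The Itô integral of a deterministic integrand f(s) has mean 0 because each increment f(s) * (B_{s+ds} - B_s) has mean 0. By the Itô isometry:
  Var( int_0^t f(s) dB_s ) = E[ (int_0^t f(s) dB_s)^2 ] = int_0^t f(s)^2 ds.
Here f(s) = 2*s^6, so f(s)^2 = 4*s^12. Integrate:
  int_0^t (4*s^12) ds = 4*t^13/13.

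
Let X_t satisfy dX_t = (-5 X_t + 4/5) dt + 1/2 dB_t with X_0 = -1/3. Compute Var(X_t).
Var(X_t) = 1/40 - exp(-10*t)/40

The variance V(t) = Var(X_t) satisfies V'(t) = 2 a V(t) + c^2 with V(0) = 0 (drift coefficient is linear in X, diffusion is constant). With a = -5, c = 1/2, the solution is
  V(t) = (c^2 / (2 a)) * (exp(2 a t) - 1)
       = ((1/2)^2 / (2*(-5))) * (exp((-10) t) - 1)
       = 1/40 - exp(-10*t)/40.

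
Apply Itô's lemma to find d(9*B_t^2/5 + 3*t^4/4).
d(9*B_t^2/5 + 3*t^4/4) = (3*t^3 + 9/5) dt + (18*B_t/5) dB_t

Itô's formula for f(t, x): d f(t, B_t) = (f_t + (1/2) f_xx) dt + f_x dB_t. Compute partials of f(t, x) = 3*t^4/4 + 9*x^2/5:
  f_t(t,x)  = 3*t^3
  f_x(t,x)  = 18*x/5
  f_xx(t,x) = 18/5
Assemble drift = f_t + (1/2) f_xx = 3*t^3 + 9/5 and diffusion = f_x = 18*x/5. Substituting x = B_t:
  d(9*B_t^2/5 + 3*t^4/4) = (3*t^3 + 9/5) dt + (18*B_t/5) dB_t.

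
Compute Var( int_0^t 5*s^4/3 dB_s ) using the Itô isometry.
Var = 25*t^9/81

The Itô integral of a deterministic integrand f(s) has mean 0 because each increment f(s) * (B_{s+ds} - B_s) has mean 0. By the Itô isometry:
  Var( int_0^t f(s) dB_s ) = E[ (int_0^t f(s) dB_s)^2 ] = int_0^t f(s)^2 ds.
Here f(s) = 5*s^4/3, so f(s)^2 = 25*s^8/9. Integrate:
  int_0^t (25*s^8/9) ds = 25*t^9/81.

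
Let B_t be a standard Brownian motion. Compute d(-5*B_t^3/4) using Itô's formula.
d(-5*B_t^3/4) = (-15*B_t/4) dt + (-15*B_t^2/4) dB_t

Itô's formula for f(B_t) gives d f(B_t) = f'(B_t) dB_t + (1/2) f''(B_t) dt. Compute derivatives of f(x) = -5*x^3/4:
  f'(x)  = -15*x^2/4
  f''(x) = -15*x/2
Substitute x = B_t and multiply the f'' term by 1/2:
  drift     = (1/2) * (-15*x/2) evaluated at B_t = -15*B_t/4
  diffusion = (-15*x^2/4) evaluated at B_t = -15*B_t^2/4
Therefore d(-5*B_t^3/4) = (-15*B_t/4) dt + (-15*B_t^2/4) dB_t.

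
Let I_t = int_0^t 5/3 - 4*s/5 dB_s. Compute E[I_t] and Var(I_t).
E[I_t] = 0; Var(I_t) = t*(48*t^2 - 300*t + 625)/225

The Itô integral of a deterministic integrand f(s) has mean 0 because each increment f(s) * (B_{s+ds} - B_s) has mean 0. By the Itô isometry:
  Var( int_0^t f(s) dB_s ) = E[ (int_0^t f(s) dB_s)^2 ] = int_0^t f(s)^2 ds.
Here f(s) = 5/3 - 4*s/5, so f(s)^2 = (12*s - 25)^2/225. Integrate:
  int_0^t ((12*s - 25)^2/225) ds = t*(48*t^2 - 300*t + 625)/225.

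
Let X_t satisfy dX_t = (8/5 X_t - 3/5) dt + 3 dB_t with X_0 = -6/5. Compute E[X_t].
E[X_t] = 3/8 - 63*exp(8*t/5)/40

Taking expectations and using E[dB_t] = 0, the mean m(t) = E[X_t] satisfies the ODE m'(t) = a m(t) + b with m(0) = x_0. With a = 8/5, b = -3/5, x_0 = -6/5, the solution is
  m(t) = x_0 * exp(a t) + (b/a) * (exp(a t) - 1)
       = (-6/5) * exp((8/5) t) + ((-3/5)/(8/5)) * (exp((8/5) t) - 1)
       = 3/8 - 63*exp(8*t/5)/40.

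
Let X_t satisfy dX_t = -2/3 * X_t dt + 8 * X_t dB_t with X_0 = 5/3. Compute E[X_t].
E[X_t] = 5*exp(-2*t/3)/3

For GBM dX = mu X dt + sigma X dB with X_0 = x_0, apply Itô to Y = log X: dY = (mu - sigma^2/2) dt + sigma dB, so Y_t = log(x_0) + (mu - sigma^2/2) t + sigma B_t and hence X_t = x_0 * exp((mu - sigma^2/2) t + sigma B_t).
With mu = -2/3, sigma = 8, x_0 = 5/3, this gives:
  X_t = 5/3 * exp((-98/3) * t + (8) * B_t).
Since sigma*B_t ~ Normal(0, sigma^2 t), E[exp(sigma*B_t)] = exp(sigma^2 t / 2); so E[X_t] = x_0 * exp((mu - sigma^2/2) t) * exp(sigma^2 t / 2) = x_0 * exp(mu t) = 5*exp(-2*t/3)/3.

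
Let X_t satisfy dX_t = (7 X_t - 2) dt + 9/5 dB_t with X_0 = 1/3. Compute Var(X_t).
Var(X_t) = 81*exp(14*t)/350 - 81/350

The variance V(t) = Var(X_t) satisfies V'(t) = 2 a V(t) + c^2 with V(0) = 0 (drift coefficient is linear in X, diffusion is constant). With a = 7, c = 9/5, the solution is
  V(t) = (c^2 / (2 a)) * (exp(2 a t) - 1)
       = ((9/5)^2 / (2*7)) * (exp(14 t) - 1)
       = 81*exp(14*t)/350 - 81/350.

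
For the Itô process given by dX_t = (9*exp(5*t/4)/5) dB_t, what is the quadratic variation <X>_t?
<X>_t = 162*exp(5*t/2)/125 - 162/125

For an Itô process dX_t = a(t) dt + b(t) dB_t, the quadratic variation is <X>_t = int_0^t b(s)^2 ds (the drift term does not contribute). Here b(s) = 9*exp(5*s/4)/5, so
  b(s)^2 = 81*exp(5*s/2)/25.
Integrating from 0 to t:
  <X>_t = int_0^t (81*exp(5*s/2)/25) ds = 162*exp(5*t/2)/125 - 162/125.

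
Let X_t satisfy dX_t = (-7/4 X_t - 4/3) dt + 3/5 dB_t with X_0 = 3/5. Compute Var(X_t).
Var(X_t) = 18/175 - 18*exp(-7*t/2)/175

The variance V(t) = Var(X_t) satisfies V'(t) = 2 a V(t) + c^2 with V(0) = 0 (drift coefficient is linear in X, diffusion is constant). With a = -7/4, c = 3/5, the solution is
  V(t) = (c^2 / (2 a)) * (exp(2 a t) - 1)
       = ((3/5)^2 / (2*(-7/4))) * (exp((-7/2) t) - 1)
       = 18/175 - 18*exp(-7*t/2)/175.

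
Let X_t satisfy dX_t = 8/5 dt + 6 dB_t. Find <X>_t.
<X>_t = 36*t

For an Itô process dX_t = a(t) dt + b(t) dB_t, the quadratic variation is <X>_t = int_0^t b(s)^2 ds (the drift term does not contribute). Here b(s) = 6, so
  b(s)^2 = 36.
Integrating from 0 to t:
  <X>_t = int_0^t (36) ds = 36*t.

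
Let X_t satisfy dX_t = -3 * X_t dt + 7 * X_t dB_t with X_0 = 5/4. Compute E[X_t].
E[X_t] = 5*exp(-3*t)/4

For GBM dX = mu X dt + sigma X dB with X_0 = x_0, apply Itô to Y = log X: dY = (mu - sigma^2/2) dt + sigma dB, so Y_t = log(x_0) + (mu - sigma^2/2) t + sigma B_t and hence X_t = x_0 * exp((mu - sigma^2/2) t + sigma B_t).
With mu = -3, sigma = 7, x_0 = 5/4, this gives:
  X_t = 5/4 * exp((-55/2) * t + (7) * B_t).
Since sigma*B_t ~ Normal(0, sigma^2 t), E[exp(sigma*B_t)] = exp(sigma^2 t / 2); so E[X_t] = x_0 * exp((mu - sigma^2/2) t) * exp(sigma^2 t / 2) = x_0 * exp(mu t) = 5*exp(-3*t)/4.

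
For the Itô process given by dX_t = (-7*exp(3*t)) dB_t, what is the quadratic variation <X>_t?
<X>_t = 49*exp(6*t)/6 - 49/6

For an Itô process dX_t = a(t) dt + b(t) dB_t, the quadratic variation is <X>_t = int_0^t b(s)^2 ds (the drift term does not contribute). Here b(s) = -7*exp(3*s), so
  b(s)^2 = 49*exp(6*s).
Integrating from 0 to t:
  <X>_t = int_0^t (49*exp(6*s)) ds = 49*exp(6*t)/6 - 49/6.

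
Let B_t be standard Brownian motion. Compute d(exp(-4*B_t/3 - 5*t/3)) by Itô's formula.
d(exp(-4*B_t/3 - 5*t/3)) = (-7*exp(-4*B_t/3 - 5*t/3)/9) dt + (-4*exp(-4*B_t/3 - 5*t/3)/3) dB_t

Itô's formula for f(t, x): d f(t, B_t) = (f_t + (1/2) f_xx) dt + f_x dB_t. Compute partials of f(t, x) = exp(-5*t/3 - 4*x/3):
  f_t(t,x)  = -5*exp(-5*t/3 - 4*x/3)/3
  f_x(t,x)  = -4*exp(-5*t/3 - 4*x/3)/3
  f_xx(t,x) = 16*exp(-5*t/3 - 4*x/3)/9
Assemble drift = f_t + (1/2) f_xx = -7*exp(-5*t/3 - 4*x/3)/9 and diffusion = f_x = -4*exp(-5*t/3 - 4*x/3)/3. Substituting x = B_t:
  d(exp(-4*B_t/3 - 5*t/3)) = (-7*exp(-4*B_t/3 - 5*t/3)/9) dt + (-4*exp(-4*B_t/3 - 5*t/3)/3) dB_t.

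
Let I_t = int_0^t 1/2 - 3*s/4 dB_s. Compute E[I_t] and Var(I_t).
E[I_t] = 0; Var(I_t) = t*(3*t^2 - 6*t + 4)/16

The Itô integral of a deterministic integrand f(s) has mean 0 because each increment f(s) * (B_{s+ds} - B_s) has mean 0. By the Itô isometry:
  Var( int_0^t f(s) dB_s ) = E[ (int_0^t f(s) dB_s)^2 ] = int_0^t f(s)^2 ds.
Here f(s) = 1/2 - 3*s/4, so f(s)^2 = (3*s - 2)^2/16. Integrate:
  int_0^t ((3*s - 2)^2/16) ds = t*(3*t^2 - 6*t + 4)/16.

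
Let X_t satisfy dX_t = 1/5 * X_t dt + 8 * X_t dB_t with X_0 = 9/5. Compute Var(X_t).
Var(X_t) = 81*(exp(64*t) - 1)*exp(2*t/5)/25

For GBM dX = mu X dt + sigma X dB with X_0 = x_0, apply Itô to Y = log X: dY = (mu - sigma^2/2) dt + sigma dB, so Y_t = log(x_0) + (mu - sigma^2/2) t + sigma B_t and hence X_t = x_0 * exp((mu - sigma^2/2) t + sigma B_t).
With mu = 1/5, sigma = 8, x_0 = 9/5, this gives:
  X_t = 9/5 * exp((-159/5) * t + (8) * B_t).
Since sigma*B_t ~ Normal(0, sigma^2 t), E[exp(sigma*B_t)] = exp(sigma^2 t / 2); so E[X_t] = x_0 * exp((mu - sigma^2/2) t) * exp(sigma^2 t / 2) = x_0 * exp(mu t) = 9*exp(t/5)/5.
Var(X_t) = E[X_t^2] - (E[X_t])^2 = x_0^2 * exp(2 mu t) * (exp(sigma^2 t) - 1) = 81*(exp(64*t) - 1)*exp(2*t/5)/25.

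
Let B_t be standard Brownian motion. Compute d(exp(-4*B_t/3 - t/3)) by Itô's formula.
d(exp(-4*B_t/3 - t/3)) = (5*exp(-4*B_t/3 - t/3)/9) dt + (-4*exp(-4*B_t/3 - t/3)/3) dB_t

Itô's formula for f(t, x): d f(t, B_t) = (f_t + (1/2) f_xx) dt + f_x dB_t. Compute partials of f(t, x) = exp(-t/3 - 4*x/3):
  f_t(t,x)  = -exp(-t/3 - 4*x/3)/3
  f_x(t,x)  = -4*exp(-t/3 - 4*x/3)/3
  f_xx(t,x) = 16*exp(-t/3 - 4*x/3)/9
Assemble drift = f_t + (1/2) f_xx = 5*exp(-t/3 - 4*x/3)/9 and diffusion = f_x = -4*exp(-t/3 - 4*x/3)/3. Substituting x = B_t:
  d(exp(-4*B_t/3 - t/3)) = (5*exp(-4*B_t/3 - t/3)/9) dt + (-4*exp(-4*B_t/3 - t/3)/3) dB_t.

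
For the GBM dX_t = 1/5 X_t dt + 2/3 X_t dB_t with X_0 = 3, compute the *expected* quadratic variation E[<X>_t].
E[<X>_t] = 90*exp(38*t/45)/19 - 90/19

<X>_t = int_0^t ((2/3) * X_s)^2 ds. Taking expectation inside the integral: E[<X>_t] = (2/3)^2 * int_0^t E[X_s^2] ds. For GBM, E[X_s^2] = x_0^2 * exp((2 mu + sigma^2) s). Integrating:
  E[<X>_t] = (2/3)^2 * 3^2 * (exp((2*(1/5) + (2/3)^2) t) - 1) / (2*(1/5) + (2/3)^2)
           = (2/3)^2 * 3^2 * (exp((38/45) t) - 1) / (38/45) = 90*exp(38*t/45)/19 - 90/19.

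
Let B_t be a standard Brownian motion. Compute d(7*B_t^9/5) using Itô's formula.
d(7*B_t^9/5) = (252*B_t^7/5) dt + (63*B_t^8/5) dB_t

Itô's formula for f(B_t) gives d f(B_t) = f'(B_t) dB_t + (1/2) f''(B_t) dt. Compute derivatives of f(x) = 7*x^9/5:
  f'(x)  = 63*x^8/5
  f''(x) = 504*x^7/5
Substitute x = B_t and multiply the f'' term by 1/2:
  drift     = (1/2) * (504*x^7/5) evaluated at B_t = 252*B_t^7/5
  diffusion = (63*x^8/5) evaluated at B_t = 63*B_t^8/5
Therefore d(7*B_t^9/5) = (252*B_t^7/5) dt + (63*B_t^8/5) dB_t.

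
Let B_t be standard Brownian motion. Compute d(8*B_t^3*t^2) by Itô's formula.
d(8*B_t^3*t^2) = (8*B_t*t*(2*B_t^2 + 3*t)) dt + (24*B_t^2*t^2) dB_t

Itô's formula for f(t, x): d f(t, B_t) = (f_t + (1/2) f_xx) dt + f_x dB_t. Compute partials of f(t, x) = 8*t^2*x^3:
  f_t(t,x)  = 16*t*x^3
  f_x(t,x)  = 24*t^2*x^2
  f_xx(t,x) = 48*t^2*x
Assemble drift = f_t + (1/2) f_xx = 8*t*x*(3*t + 2*x^2) and diffusion = f_x = 24*t^2*x^2. Substituting x = B_t:
  d(8*B_t^3*t^2) = (8*B_t*t*(2*B_t^2 + 3*t)) dt + (24*B_t^2*t^2) dB_t.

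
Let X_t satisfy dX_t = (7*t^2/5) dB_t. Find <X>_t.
<X>_t = 49*t^5/125

For an Itô process dX_t = a(t) dt + b(t) dB_t, the quadratic variation is <X>_t = int_0^t b(s)^2 ds (the drift term does not contribute). Here b(s) = 7*s^2/5, so
  b(s)^2 = 49*s^4/25.
Integrating from 0 to t:
  <X>_t = int_0^t (49*s^4/25) ds = 49*t^5/125.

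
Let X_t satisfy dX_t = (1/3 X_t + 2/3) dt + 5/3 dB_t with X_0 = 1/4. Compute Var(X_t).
Var(X_t) = 25*exp(2*t/3)/6 - 25/6

The variance V(t) = Var(X_t) satisfies V'(t) = 2 a V(t) + c^2 with V(0) = 0 (drift coefficient is linear in X, diffusion is constant). With a = 1/3, c = 5/3, the solution is
  V(t) = (c^2 / (2 a)) * (exp(2 a t) - 1)
       = ((5/3)^2 / (2*(1/3))) * (exp((2/3) t) - 1)
       = 25*exp(2*t/3)/6 - 25/6.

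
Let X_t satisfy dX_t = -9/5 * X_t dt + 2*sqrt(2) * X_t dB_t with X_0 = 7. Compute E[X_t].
E[X_t] = 7*exp(-9*t/5)

For GBM dX = mu X dt + sigma X dB with X_0 = x_0, apply Itô to Y = log X: dY = (mu - sigma^2/2) dt + sigma dB, so Y_t = log(x_0) + (mu - sigma^2/2) t + sigma B_t and hence X_t = x_0 * exp((mu - sigma^2/2) t + sigma B_t).
With mu = -9/5, sigma = 2*sqrt(2), x_0 = 7, this gives:
  X_t = 7 * exp((-29/5) * t + (2*sqrt(2)) * B_t).
Since sigma*B_t ~ Normal(0, sigma^2 t), E[exp(sigma*B_t)] = exp(sigma^2 t / 2); so E[X_t] = x_0 * exp((mu - sigma^2/2) t) * exp(sigma^2 t / 2) = x_0 * exp(mu t) = 7*exp(-9*t/5).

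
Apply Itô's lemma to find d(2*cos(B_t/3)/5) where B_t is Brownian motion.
d(2*cos(B_t/3)/5) = (-cos(B_t/3)/45) dt + (-2*sin(B_t/3)/15) dB_t

Itô's formula for f(B_t) gives d f(B_t) = f'(B_t) dB_t + (1/2) f''(B_t) dt. Compute derivatives of f(x) = 2*cos(x/3)/5:
  f'(x)  = -2*sin(x/3)/15
  f''(x) = -2*cos(x/3)/45
Substitute x = B_t and multiply the f'' term by 1/2:
  drift     = (1/2) * (-2*cos(x/3)/45) evaluated at B_t = -cos(B_t/3)/45
  diffusion = (-2*sin(x/3)/15) evaluated at B_t = -2*sin(B_t/3)/15
Therefore d(2*cos(B_t/3)/5) = (-cos(B_t/3)/45) dt + (-2*sin(B_t/3)/15) dB_t.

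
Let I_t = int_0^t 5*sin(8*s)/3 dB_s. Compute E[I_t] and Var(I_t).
E[I_t] = 0; Var(I_t) = 25*t/18 - 25*sin(8*t)*cos(8*t)/144

The Itô integral of a deterministic integrand f(s) has mean 0 because each increment f(s) * (B_{s+ds} - B_s) has mean 0. By the Itô isometry:
  Var( int_0^t f(s) dB_s ) = E[ (int_0^t f(s) dB_s)^2 ] = int_0^t f(s)^2 ds.
Here f(s) = 5*sin(8*s)/3, so f(s)^2 = 25*sin(8*s)^2/9. Integrate:
  int_0^t (25*sin(8*s)^2/9) ds = 25*t/18 - 25*sin(8*t)*cos(8*t)/144.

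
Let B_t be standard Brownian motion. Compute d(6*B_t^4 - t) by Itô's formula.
d(6*B_t^4 - t) = (36*B_t^2 - 1) dt + (24*B_t^3) dB_t

Itô's formula for f(t, x): d f(t, B_t) = (f_t + (1/2) f_xx) dt + f_x dB_t. Compute partials of f(t, x) = -t + 6*x^4:
  f_t(t,x)  = -1
  f_x(t,x)  = 24*x^3
  f_xx(t,x) = 72*x^2
Assemble drift = f_t + (1/2) f_xx = 36*x^2 - 1 and diffusion = f_x = 24*x^3. Substituting x = B_t:
  d(6*B_t^4 - t) = (36*B_t^2 - 1) dt + (24*B_t^3) dB_t.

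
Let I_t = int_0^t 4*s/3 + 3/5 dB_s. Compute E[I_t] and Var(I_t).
E[I_t] = 0; Var(I_t) = t*(400*t^2 + 540*t + 243)/675

The Itô integral of a deterministic integrand f(s) has mean 0 because each increment f(s) * (B_{s+ds} - B_s) has mean 0. By the Itô isometry:
  Var( int_0^t f(s) dB_s ) = E[ (int_0^t f(s) dB_s)^2 ] = int_0^t f(s)^2 ds.
Here f(s) = 4*s/3 + 3/5, so f(s)^2 = (20*s + 9)^2/225. Integrate:
  int_0^t ((20*s + 9)^2/225) ds = t*(400*t^2 + 540*t + 243)/675.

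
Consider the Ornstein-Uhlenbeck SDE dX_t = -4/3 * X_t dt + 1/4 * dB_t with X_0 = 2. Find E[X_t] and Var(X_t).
E[X_t] = 2*exp(-4*t/3); Var(X_t) = 3/128 - 3*exp(-8*t/3)/128

The OU SDE dX = -theta X dt + sigma dB admits the integrating factor exp(theta t): d(exp(theta t) X_t) = sigma exp(theta t) dB_t. Integrating from 0 to t:
  X_t = x_0 * exp(-theta t) + sigma * int_0^t exp(-theta (t-s)) dB_s.
The Itô integral has mean 0 and (by the Itô isometry) variance sigma^2 * int_0^t exp(-2 theta (t - s)) ds = sigma^2 * (1 - exp(-2 theta t)) / (2 theta).
With theta = 4/3, sigma = 1/4, x_0 = 2:
  E[X_t] = 2 * exp(-4/3 t) = 2*exp(-4*t/3)
  Var(X_t) = (1/4)^2 * (1 - exp(-2*4/3 t)) / (2 * 4/3) = 3/128 - 3*exp(-8*t/3)/128.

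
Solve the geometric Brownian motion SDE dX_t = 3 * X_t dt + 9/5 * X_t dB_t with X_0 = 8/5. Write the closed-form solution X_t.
X_t = 8/5 * exp((69/50) * t + (9/5) * B_t)

For GBM dX = mu X dt + sigma X dB with X_0 = x_0, apply Itô to Y = log X: dY = (mu - sigma^2/2) dt + sigma dB, so Y_t = log(x_0) + (mu - sigma^2/2) t + sigma B_t and hence X_t = x_0 * exp((mu - sigma^2/2) t + sigma B_t).
With mu = 3, sigma = 9/5, x_0 = 8/5, this gives:
  X_t = 8/5 * exp((69/50) * t + (9/5) * B_t).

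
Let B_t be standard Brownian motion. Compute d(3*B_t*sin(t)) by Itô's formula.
d(3*B_t*sin(t)) = (3*B_t*cos(t)) dt + (3*sin(t)) dB_t

Itô's formula for f(t, x): d f(t, B_t) = (f_t + (1/2) f_xx) dt + f_x dB_t. Compute partials of f(t, x) = 3*x*sin(t):
  f_t(t,x)  = 3*x*cos(t)
  f_x(t,x)  = 3*sin(t)
  f_xx(t,x) = 0
Assemble drift = f_t + (1/2) f_xx = 3*x*cos(t) and diffusion = f_x = 3*sin(t). Substituting x = B_t:
  d(3*B_t*sin(t)) = (3*B_t*cos(t)) dt + (3*sin(t)) dB_t.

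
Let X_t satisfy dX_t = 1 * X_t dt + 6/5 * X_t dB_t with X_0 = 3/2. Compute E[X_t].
E[X_t] = 3*exp(t)/2

For GBM dX = mu X dt + sigma X dB with X_0 = x_0, apply Itô to Y = log X: dY = (mu - sigma^2/2) dt + sigma dB, so Y_t = log(x_0) + (mu - sigma^2/2) t + sigma B_t and hence X_t = x_0 * exp((mu - sigma^2/2) t + sigma B_t).
With mu = 1, sigma = 6/5, x_0 = 3/2, this gives:
  X_t = 3/2 * exp((7/25) * t + (6/5) * B_t).
Since sigma*B_t ~ Normal(0, sigma^2 t), E[exp(sigma*B_t)] = exp(sigma^2 t / 2); so E[X_t] = x_0 * exp((mu - sigma^2/2) t) * exp(sigma^2 t / 2) = x_0 * exp(mu t) = 3*exp(t)/2.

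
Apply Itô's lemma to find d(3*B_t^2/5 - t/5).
d(3*B_t^2/5 - t/5) = (2/5) dt + (6*B_t/5) dB_t

Itô's formula for f(t, x): d f(t, B_t) = (f_t + (1/2) f_xx) dt + f_x dB_t. Compute partials of f(t, x) = -t/5 + 3*x^2/5:
  f_t(t,x)  = -1/5
  f_x(t,x)  = 6*x/5
  f_xx(t,x) = 6/5
Assemble drift = f_t + (1/2) f_xx = 2/5 and diffusion = f_x = 6*x/5. Substituting x = B_t:
  d(3*B_t^2/5 - t/5) = (2/5) dt + (6*B_t/5) dB_t.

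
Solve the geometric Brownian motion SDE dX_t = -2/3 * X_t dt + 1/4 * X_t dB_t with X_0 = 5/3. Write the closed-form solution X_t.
X_t = 5/3 * exp((-67/96) * t + (1/4) * B_t)

For GBM dX = mu X dt + sigma X dB with X_0 = x_0, apply Itô to Y = log X: dY = (mu - sigma^2/2) dt + sigma dB, so Y_t = log(x_0) + (mu - sigma^2/2) t + sigma B_t and hence X_t = x_0 * exp((mu - sigma^2/2) t + sigma B_t).
With mu = -2/3, sigma = 1/4, x_0 = 5/3, this gives:
  X_t = 5/3 * exp((-67/96) * t + (1/4) * B_t).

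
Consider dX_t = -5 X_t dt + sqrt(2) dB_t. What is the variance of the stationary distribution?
lim Var(X_t) = 1/5

The OU SDE dX = -theta X dt + sigma dB admits the integrating factor exp(theta t): d(exp(theta t) X_t) = sigma exp(theta t) dB_t. Integrating from 0 to t gives X_t = x_0 * exp(-theta t) + sigma * int_0^t exp(-theta (t-s)) dB_s for any initial x_0. The Itô integral has variance (by the Itô isometry) sigma^2 * int_0^t exp(-2 theta (t - s)) ds = sigma^2 * (1 - exp(-2 theta t)) / (2 theta), independent of x_0.
With theta = 5, sigma = sqrt(2):
  Var(X_t) = (sqrt(2))^2 * (1 - exp(-2*5 t)) / (2 * 5) = 1/5 - exp(-10*t)/5.
As t -> infinity, exp(-2*5 t) -> 0, so the stationary variance is sigma^2 / (2 theta) = 1/5.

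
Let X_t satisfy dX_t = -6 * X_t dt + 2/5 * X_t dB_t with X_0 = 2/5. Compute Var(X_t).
Var(X_t) = (4*exp(4*t/25) - 4)*exp(-12*t)/25

For GBM dX = mu X dt + sigma X dB with X_0 = x_0, apply Itô to Y = log X: dY = (mu - sigma^2/2) dt + sigma dB, so Y_t = log(x_0) + (mu - sigma^2/2) t + sigma B_t and hence X_t = x_0 * exp((mu - sigma^2/2) t + sigma B_t).
With mu = -6, sigma = 2/5, x_0 = 2/5, this gives:
  X_t = 2/5 * exp((-152/25) * t + (2/5) * B_t).
Since sigma*B_t ~ Normal(0, sigma^2 t), E[exp(sigma*B_t)] = exp(sigma^2 t / 2); so E[X_t] = x_0 * exp((mu - sigma^2/2) t) * exp(sigma^2 t / 2) = x_0 * exp(mu t) = 2*exp(-6*t)/5.
Var(X_t) = E[X_t^2] - (E[X_t])^2 = x_0^2 * exp(2 mu t) * (exp(sigma^2 t) - 1) = (4*exp(4*t/25) - 4)*exp(-12*t)/25.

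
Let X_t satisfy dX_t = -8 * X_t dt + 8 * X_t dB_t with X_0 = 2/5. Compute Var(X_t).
Var(X_t) = (4*exp(64*t) - 4)*exp(-16*t)/25

For GBM dX = mu X dt + sigma X dB with X_0 = x_0, apply Itô to Y = log X: dY = (mu - sigma^2/2) dt + sigma dB, so Y_t = log(x_0) + (mu - sigma^2/2) t + sigma B_t and hence X_t = x_0 * exp((mu - sigma^2/2) t + sigma B_t).
With mu = -8, sigma = 8, x_0 = 2/5, this gives:
  X_t = 2/5 * exp((-40) * t + (8) * B_t).
Since sigma*B_t ~ Normal(0, sigma^2 t), E[exp(sigma*B_t)] = exp(sigma^2 t / 2); so E[X_t] = x_0 * exp((mu - sigma^2/2) t) * exp(sigma^2 t / 2) = x_0 * exp(mu t) = 2*exp(-8*t)/5.
Var(X_t) = E[X_t^2] - (E[X_t])^2 = x_0^2 * exp(2 mu t) * (exp(sigma^2 t) - 1) = (4*exp(64*t) - 4)*exp(-16*t)/25.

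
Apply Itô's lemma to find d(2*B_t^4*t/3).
d(2*B_t^4*t/3) = (2*B_t^2*(B_t^2 + 6*t)/3) dt + (8*B_t^3*t/3) dB_t

Itô's formula for f(t, x): d f(t, B_t) = (f_t + (1/2) f_xx) dt + f_x dB_t. Compute partials of f(t, x) = 2*t*x^4/3:
  f_t(t,x)  = 2*x^4/3
  f_x(t,x)  = 8*t*x^3/3
  f_xx(t,x) = 8*t*x^2
Assemble drift = f_t + (1/2) f_xx = 2*x^2*(6*t + x^2)/3 and diffusion = f_x = 8*t*x^3/3. Substituting x = B_t:
  d(2*B_t^4*t/3) = (2*B_t^2*(B_t^2 + 6*t)/3) dt + (8*B_t^3*t/3) dB_t.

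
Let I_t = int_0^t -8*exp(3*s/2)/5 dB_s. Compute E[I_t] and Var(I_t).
E[I_t] = 0; Var(I_t) = 64*exp(3*t)/75 - 64/75

The Itô integral of a deterministic integrand f(s) has mean 0 because each increment f(s) * (B_{s+ds} - B_s) has mean 0. By the Itô isometry:
  Var( int_0^t f(s) dB_s ) = E[ (int_0^t f(s) dB_s)^2 ] = int_0^t f(s)^2 ds.
Here f(s) = -8*exp(3*s/2)/5, so f(s)^2 = 64*exp(3*s)/25. Integrate:
  int_0^t (64*exp(3*s)/25) ds = 64*exp(3*t)/75 - 64/75.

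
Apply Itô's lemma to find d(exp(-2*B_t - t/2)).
d(exp(-2*B_t - t/2)) = (3*exp(-2*B_t - t/2)/2) dt + (-2*exp(-2*B_t - t/2)) dB_t

Itô's formula for f(t, x): d f(t, B_t) = (f_t + (1/2) f_xx) dt + f_x dB_t. Compute partials of f(t, x) = exp(-t/2 - 2*x):
  f_t(t,x)  = -exp(-t/2 - 2*x)/2
  f_x(t,x)  = -2*exp(-t/2 - 2*x)
  f_xx(t,x) = 4*exp(-t/2 - 2*x)
Assemble drift = f_t + (1/2) f_xx = 3*exp(-t/2 - 2*x)/2 and diffusion = f_x = -2*exp(-t/2 - 2*x). Substituting x = B_t:
  d(exp(-2*B_t - t/2)) = (3*exp(-2*B_t - t/2)/2) dt + (-2*exp(-2*B_t - t/2)) dB_t.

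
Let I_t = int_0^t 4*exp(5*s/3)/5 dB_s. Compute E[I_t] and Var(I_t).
E[I_t] = 0; Var(I_t) = 24*exp(10*t/3)/125 - 24/125

The Itô integral of a deterministic integrand f(s) has mean 0 because each increment f(s) * (B_{s+ds} - B_s) has mean 0. By the Itô isometry:
  Var( int_0^t f(s) dB_s ) = E[ (int_0^t f(s) dB_s)^2 ] = int_0^t f(s)^2 ds.
Here f(s) = 4*exp(5*s/3)/5, so f(s)^2 = 16*exp(10*s/3)/25. Integrate:
  int_0^t (16*exp(10*s/3)/25) ds = 24*exp(10*t/3)/125 - 24/125.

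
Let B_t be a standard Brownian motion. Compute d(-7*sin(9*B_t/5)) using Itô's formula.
d(-7*sin(9*B_t/5)) = (567*sin(9*B_t/5)/50) dt + (-63*cos(9*B_t/5)/5) dB_t

Itô's formula for f(B_t) gives d f(B_t) = f'(B_t) dB_t + (1/2) f''(B_t) dt. Compute derivatives of f(x) = -7*sin(9*x/5):
  f'(x)  = -63*cos(9*x/5)/5
  f''(x) = 567*sin(9*x/5)/25
Substitute x = B_t and multiply the f'' term by 1/2:
  drift     = (1/2) * (567*sin(9*x/5)/25) evaluated at B_t = 567*sin(9*B_t/5)/50
  diffusion = (-63*cos(9*x/5)/5) evaluated at B_t = -63*cos(9*B_t/5)/5
Therefore d(-7*sin(9*B_t/5)) = (567*sin(9*B_t/5)/50) dt + (-63*cos(9*B_t/5)/5) dB_t.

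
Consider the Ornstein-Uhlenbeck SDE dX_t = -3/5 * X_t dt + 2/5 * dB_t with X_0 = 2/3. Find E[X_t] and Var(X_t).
E[X_t] = 2*exp(-3*t/5)/3; Var(X_t) = 2/15 - 2*exp(-6*t/5)/15

The OU SDE dX = -theta X dt + sigma dB admits the integrating factor exp(theta t): d(exp(theta t) X_t) = sigma exp(theta t) dB_t. Integrating from 0 to t:
  X_t = x_0 * exp(-theta t) + sigma * int_0^t exp(-theta (t-s)) dB_s.
The Itô integral has mean 0 and (by the Itô isometry) variance sigma^2 * int_0^t exp(-2 theta (t - s)) ds = sigma^2 * (1 - exp(-2 theta t)) / (2 theta).
With theta = 3/5, sigma = 2/5, x_0 = 2/3:
  E[X_t] = 2/3 * exp(-3/5 t) = 2*exp(-3*t/5)/3
  Var(X_t) = (2/5)^2 * (1 - exp(-2*3/5 t)) / (2 * 3/5) = 2/15 - 2*exp(-6*t/5)/15.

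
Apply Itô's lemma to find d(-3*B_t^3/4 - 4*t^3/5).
d(-3*B_t^3/4 - 4*t^3/5) = (-9*B_t/4 - 12*t^2/5) dt + (-9*B_t^2/4) dB_t

Itô's formula for f(t, x): d f(t, B_t) = (f_t + (1/2) f_xx) dt + f_x dB_t. Compute partials of f(t, x) = -4*t^3/5 - 3*x^3/4:
  f_t(t,x)  = -12*t^2/5
  f_x(t,x)  = -9*x^2/4
  f_xx(t,x) = -9*x/2
Assemble drift = f_t + (1/2) f_xx = -12*t^2/5 - 9*x/4 and diffusion = f_x = -9*x^2/4. Substituting x = B_t:
  d(-3*B_t^3/4 - 4*t^3/5) = (-9*B_t/4 - 12*t^2/5) dt + (-9*B_t^2/4) dB_t.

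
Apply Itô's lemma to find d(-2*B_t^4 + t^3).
d(-2*B_t^4 + t^3) = (-12*B_t^2 + 3*t^2) dt + (-8*B_t^3) dB_t

Itô's formula for f(t, x): d f(t, B_t) = (f_t + (1/2) f_xx) dt + f_x dB_t. Compute partials of f(t, x) = t^3 - 2*x^4:
  f_t(t,x)  = 3*t^2
  f_x(t,x)  = -8*x^3
  f_xx(t,x) = -24*x^2
Assemble drift = f_t + (1/2) f_xx = 3*t^2 - 12*x^2 and diffusion = f_x = -8*x^3. Substituting x = B_t:
  d(-2*B_t^4 + t^3) = (-12*B_t^2 + 3*t^2) dt + (-8*B_t^3) dB_t.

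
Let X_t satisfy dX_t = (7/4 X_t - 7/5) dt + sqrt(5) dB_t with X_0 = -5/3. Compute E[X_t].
E[X_t] = 4/5 - 37*exp(7*t/4)/15

Taking expectations and using E[dB_t] = 0, the mean m(t) = E[X_t] satisfies the ODE m'(t) = a m(t) + b with m(0) = x_0. With a = 7/4, b = -7/5, x_0 = -5/3, the solution is
  m(t) = x_0 * exp(a t) + (b/a) * (exp(a t) - 1)
       = (-5/3) * exp((7/4) t) + ((-7/5)/(7/4)) * (exp((7/4) t) - 1)
       = 4/5 - 37*exp(7*t/4)/15.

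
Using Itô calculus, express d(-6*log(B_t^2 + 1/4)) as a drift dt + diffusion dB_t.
d(-6*log(B_t^2 + 1/4)) = (24*(4*B_t^2 - 1)/(4*B_t^2 + 1)^2) dt + (-48*B_t/(4*B_t^2 + 1)) dB_t

Itô's formula for f(B_t) gives d f(B_t) = f'(B_t) dB_t + (1/2) f''(B_t) dt. Compute derivatives of f(x) = -6*log(x^2 + 1/4):
  f'(x)  = -48*x/(4*x^2 + 1)
  f''(x) = 48*(4*x^2 - 1)/(4*x^2 + 1)^2
Substitute x = B_t and multiply the f'' term by 1/2:
  drift     = (1/2) * (48*(4*x^2 - 1)/(4*x^2 + 1)^2) evaluated at B_t = 24*(4*B_t^2 - 1)/(4*B_t^2 + 1)^2
  diffusion = (-48*x/(4*x^2 + 1)) evaluated at B_t = -48*B_t/(4*B_t^2 + 1)
Therefore d(-6*log(B_t^2 + 1/4)) = (24*(4*B_t^2 - 1)/(4*B_t^2 + 1)^2) dt + (-48*B_t/(4*B_t^2 + 1)) dB_t.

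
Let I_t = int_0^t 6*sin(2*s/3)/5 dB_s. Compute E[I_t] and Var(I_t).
E[I_t] = 0; Var(I_t) = 18*t/25 - 27*sin(4*t/3)/50

The Itô integral of a deterministic integrand f(s) has mean 0 because each increment f(s) * (B_{s+ds} - B_s) has mean 0. By the Itô isometry:
  Var( int_0^t f(s) dB_s ) = E[ (int_0^t f(s) dB_s)^2 ] = int_0^t f(s)^2 ds.
Here f(s) = 6*sin(2*s/3)/5, so f(s)^2 = 36*sin(2*s/3)^2/25. Integrate:
  int_0^t (36*sin(2*s/3)^2/25) ds = 18*t/25 - 27*sin(4*t/3)/50.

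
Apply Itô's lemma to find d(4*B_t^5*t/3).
d(4*B_t^5*t/3) = (4*B_t^3*(B_t^2 + 10*t)/3) dt + (20*B_t^4*t/3) dB_t

Itô's formula for f(t, x): d f(t, B_t) = (f_t + (1/2) f_xx) dt + f_x dB_t. Compute partials of f(t, x) = 4*t*x^5/3:
  f_t(t,x)  = 4*x^5/3
  f_x(t,x)  = 20*t*x^4/3
  f_xx(t,x) = 80*t*x^3/3
Assemble drift = f_t + (1/2) f_xx = 4*x^3*(10*t + x^2)/3 and diffusion = f_x = 20*t*x^4/3. Substituting x = B_t:
  d(4*B_t^5*t/3) = (4*B_t^3*(B_t^2 + 10*t)/3) dt + (20*B_t^4*t/3) dB_t.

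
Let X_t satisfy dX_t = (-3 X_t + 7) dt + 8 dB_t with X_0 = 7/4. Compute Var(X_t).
Var(X_t) = 32/3 - 32*exp(-6*t)/3

The variance V(t) = Var(X_t) satisfies V'(t) = 2 a V(t) + c^2 with V(0) = 0 (drift coefficient is linear in X, diffusion is constant). With a = -3, c = 8, the solution is
  V(t) = (c^2 / (2 a)) * (exp(2 a t) - 1)
       = (8^2 / (2*(-3))) * (exp((-6) t) - 1)
       = 32/3 - 32*exp(-6*t)/3.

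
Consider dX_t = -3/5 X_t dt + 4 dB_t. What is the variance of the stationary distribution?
lim Var(X_t) = 40/3

The OU SDE dX = -theta X dt + sigma dB admits the integrating factor exp(theta t): d(exp(theta t) X_t) = sigma exp(theta t) dB_t. Integrating from 0 to t gives X_t = x_0 * exp(-theta t) + sigma * int_0^t exp(-theta (t-s)) dB_s for any initial x_0. The Itô integral has variance (by the Itô isometry) sigma^2 * int_0^t exp(-2 theta (t - s)) ds = sigma^2 * (1 - exp(-2 theta t)) / (2 theta), independent of x_0.
With theta = 3/5, sigma = 4:
  Var(X_t) = (4)^2 * (1 - exp(-2*3/5 t)) / (2 * 3/5) = 40/3 - 40*exp(-6*t/5)/3.
As t -> infinity, exp(-2*3/5 t) -> 0, so the stationary variance is sigma^2 / (2 theta) = 40/3.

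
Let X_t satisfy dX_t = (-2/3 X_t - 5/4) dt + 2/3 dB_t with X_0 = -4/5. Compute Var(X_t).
Var(X_t) = 1/3 - exp(-4*t/3)/3

The variance V(t) = Var(X_t) satisfies V'(t) = 2 a V(t) + c^2 with V(0) = 0 (drift coefficient is linear in X, diffusion is constant). With a = -2/3, c = 2/3, the solution is
  V(t) = (c^2 / (2 a)) * (exp(2 a t) - 1)
       = ((2/3)^2 / (2*(-2/3))) * (exp((-4/3) t) - 1)
       = 1/3 - exp(-4*t/3)/3.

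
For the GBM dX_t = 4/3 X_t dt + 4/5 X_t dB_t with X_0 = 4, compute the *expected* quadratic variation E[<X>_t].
E[<X>_t] = 96*exp(248*t/75)/31 - 96/31

<X>_t = int_0^t ((4/5) * X_s)^2 ds. Taking expectation inside the integral: E[<X>_t] = (4/5)^2 * int_0^t E[X_s^2] ds. For GBM, E[X_s^2] = x_0^2 * exp((2 mu + sigma^2) s). Integrating:
  E[<X>_t] = (4/5)^2 * 4^2 * (exp((2*(4/3) + (4/5)^2) t) - 1) / (2*(4/3) + (4/5)^2)
           = (4/5)^2 * 4^2 * (exp((248/75) t) - 1) / (248/75) = 96*exp(248*t/75)/31 - 96/31.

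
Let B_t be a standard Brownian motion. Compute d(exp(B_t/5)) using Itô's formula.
d(exp(B_t/5)) = (exp(B_t/5)/50) dt + (exp(B_t/5)/5) dB_t

Itô's formula for f(B_t) gives d f(B_t) = f'(B_t) dB_t + (1/2) f''(B_t) dt. Compute derivatives of f(x) = exp(x/5):
  f'(x)  = exp(x/5)/5
  f''(x) = exp(x/5)/25
Substitute x = B_t and multiply the f'' term by 1/2:
  drift     = (1/2) * (exp(x/5)/25) evaluated at B_t = exp(B_t/5)/50
  diffusion = (exp(x/5)/5) evaluated at B_t = exp(B_t/5)/5
Therefore d(exp(B_t/5)) = (exp(B_t/5)/50) dt + (exp(B_t/5)/5) dB_t.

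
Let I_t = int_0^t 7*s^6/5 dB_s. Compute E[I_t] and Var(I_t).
E[I_t] = 0; Var(I_t) = 49*t^13/325

The Itô integral of a deterministic integrand f(s) has mean 0 because each increment f(s) * (B_{s+ds} - B_s) has mean 0. By the Itô isometry:
  Var( int_0^t f(s) dB_s ) = E[ (int_0^t f(s) dB_s)^2 ] = int_0^t f(s)^2 ds.
Here f(s) = 7*s^6/5, so f(s)^2 = 49*s^12/25. Integrate:
  int_0^t (49*s^12/25) ds = 49*t^13/325.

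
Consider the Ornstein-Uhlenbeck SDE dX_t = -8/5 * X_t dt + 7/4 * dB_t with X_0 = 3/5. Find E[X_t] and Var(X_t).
E[X_t] = 3*exp(-8*t/5)/5; Var(X_t) = 245/256 - 245*exp(-16*t/5)/256

The OU SDE dX = -theta X dt + sigma dB admits the integrating factor exp(theta t): d(exp(theta t) X_t) = sigma exp(theta t) dB_t. Integrating from 0 to t:
  X_t = x_0 * exp(-theta t) + sigma * int_0^t exp(-theta (t-s)) dB_s.
The Itô integral has mean 0 and (by the Itô isometry) variance sigma^2 * int_0^t exp(-2 theta (t - s)) ds = sigma^2 * (1 - exp(-2 theta t)) / (2 theta).
With theta = 8/5, sigma = 7/4, x_0 = 3/5:
  E[X_t] = 3/5 * exp(-8/5 t) = 3*exp(-8*t/5)/5
  Var(X_t) = (7/4)^2 * (1 - exp(-2*8/5 t)) / (2 * 8/5) = 245/256 - 245*exp(-16*t/5)/256.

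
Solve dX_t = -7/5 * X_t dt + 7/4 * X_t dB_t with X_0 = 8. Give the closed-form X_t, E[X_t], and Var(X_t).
X_t = 8 * exp((-469/160) t + (7/4) B_t); E[X_t] = 8*exp(-7*t/5); Var(X_t) = (64*exp(49*t/16) - 64)*exp(-14*t/5)

For GBM dX = mu X dt + sigma X dB with X_0 = x_0, apply Itô to Y = log X: dY = (mu - sigma^2/2) dt + sigma dB, so Y_t = log(x_0) + (mu - sigma^2/2) t + sigma B_t and hence X_t = x_0 * exp((mu - sigma^2/2) t + sigma B_t).
With mu = -7/5, sigma = 7/4, x_0 = 8, this gives:
  X_t = 8 * exp((-469/160) * t + (7/4) * B_t).
Since sigma*B_t ~ Normal(0, sigma^2 t), E[exp(sigma*B_t)] = exp(sigma^2 t / 2); so E[X_t] = x_0 * exp((mu - sigma^2/2) t) * exp(sigma^2 t / 2) = x_0 * exp(mu t) = 8*exp(-7*t/5).
Var(X_t) = E[X_t^2] - (E[X_t])^2 = x_0^2 * exp(2 mu t) * (exp(sigma^2 t) - 1) = (64*exp(49*t/16) - 64)*exp(-14*t/5).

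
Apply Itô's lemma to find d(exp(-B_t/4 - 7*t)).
d(exp(-B_t/4 - 7*t)) = (-223*exp(-B_t/4 - 7*t)/32) dt + (-exp(-B_t/4 - 7*t)/4) dB_t

Itô's formula for f(t, x): d f(t, B_t) = (f_t + (1/2) f_xx) dt + f_x dB_t. Compute partials of f(t, x) = exp(-7*t - x/4):
  f_t(t,x)  = -7*exp(-7*t - x/4)
  f_x(t,x)  = -exp(-7*t - x/4)/4
  f_xx(t,x) = exp(-7*t - x/4)/16
Assemble drift = f_t + (1/2) f_xx = -223*exp(-7*t - x/4)/32 and diffusion = f_x = -exp(-7*t - x/4)/4. Substituting x = B_t:
  d(exp(-B_t/4 - 7*t)) = (-223*exp(-B_t/4 - 7*t)/32) dt + (-exp(-B_t/4 - 7*t)/4) dB_t.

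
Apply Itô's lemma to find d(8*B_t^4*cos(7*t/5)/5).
d(8*B_t^4*cos(7*t/5)/5) = (8*B_t^2*(-7*B_t^2*sin(7*t/5) + 30*cos(7*t/5))/25) dt + (32*B_t^3*cos(7*t/5)/5) dB_t

Itô's formula for f(t, x): d f(t, B_t) = (f_t + (1/2) f_xx) dt + f_x dB_t. Compute partials of f(t, x) = 8*x^4*cos(7*t/5)/5:
  f_t(t,x)  = -56*x^4*sin(7*t/5)/25
  f_x(t,x)  = 32*x^3*cos(7*t/5)/5
  f_xx(t,x) = 96*x^2*cos(7*t/5)/5
Assemble drift = f_t + (1/2) f_xx = 8*x^2*(-7*x^2*sin(7*t/5) + 30*cos(7*t/5))/25 and diffusion = f_x = 32*x^3*cos(7*t/5)/5. Substituting x = B_t:
  d(8*B_t^4*cos(7*t/5)/5) = (8*B_t^2*(-7*B_t^2*sin(7*t/5) + 30*cos(7*t/5))/25) dt + (32*B_t^3*cos(7*t/5)/5) dB_t.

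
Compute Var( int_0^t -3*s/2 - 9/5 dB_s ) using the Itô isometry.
Var = 3*t*(25*t^2 + 90*t + 108)/100

The Itô integral of a deterministic integrand f(s) has mean 0 because each increment f(s) * (B_{s+ds} - B_s) has mean 0. By the Itô isometry:
  Var( int_0^t f(s) dB_s ) = E[ (int_0^t f(s) dB_s)^2 ] = int_0^t f(s)^2 ds.
Here f(s) = -3*s/2 - 9/5, so f(s)^2 = 9*(5*s + 6)^2/100. Integrate:
  int_0^t (9*(5*s + 6)^2/100) ds = 3*t*(25*t^2 + 90*t + 108)/100.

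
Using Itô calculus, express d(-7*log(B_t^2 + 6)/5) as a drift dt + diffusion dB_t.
d(-7*log(B_t^2 + 6)/5) = (7*(B_t^2 - 6)/(5*(B_t^2 + 6)^2)) dt + (-14*B_t/(5*B_t^2 + 30)) dB_t

Itô's formula for f(B_t) gives d f(B_t) = f'(B_t) dB_t + (1/2) f''(B_t) dt. Compute derivatives of f(x) = -7*log(x^2 + 6)/5:
  f'(x)  = -14*x/(5*x^2 + 30)
  f''(x) = 14*(x^2 - 6)/(5*(x^2 + 6)^2)
Substitute x = B_t and multiply the f'' term by 1/2:
  drift     = (1/2) * (14*(x^2 - 6)/(5*(x^2 + 6)^2)) evaluated at B_t = 7*(B_t^2 - 6)/(5*(B_t^2 + 6)^2)
  diffusion = (-14*x/(5*x^2 + 30)) evaluated at B_t = -14*B_t/(5*B_t^2 + 30)
Therefore d(-7*log(B_t^2 + 6)/5) = (7*(B_t^2 - 6)/(5*(B_t^2 + 6)^2)) dt + (-14*B_t/(5*B_t^2 + 30)) dB_t.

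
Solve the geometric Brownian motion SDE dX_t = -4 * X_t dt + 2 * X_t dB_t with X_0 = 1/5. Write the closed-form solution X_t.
X_t = 1/5 * exp((-6) * t + (2) * B_t)

For GBM dX = mu X dt + sigma X dB with X_0 = x_0, apply Itô to Y = log X: dY = (mu - sigma^2/2) dt + sigma dB, so Y_t = log(x_0) + (mu - sigma^2/2) t + sigma B_t and hence X_t = x_0 * exp((mu - sigma^2/2) t + sigma B_t).
With mu = -4, sigma = 2, x_0 = 1/5, this gives:
  X_t = 1/5 * exp((-6) * t + (2) * B_t).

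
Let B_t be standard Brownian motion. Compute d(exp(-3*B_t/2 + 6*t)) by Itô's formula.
d(exp(-3*B_t/2 + 6*t)) = (57*exp(-3*B_t/2 + 6*t)/8) dt + (-3*exp(-3*B_t/2 + 6*t)/2) dB_t

Itô's formula for f(t, x): d f(t, B_t) = (f_t + (1/2) f_xx) dt + f_x dB_t. Compute partials of f(t, x) = exp(6*t - 3*x/2):
  f_t(t,x)  = 6*exp(6*t - 3*x/2)
  f_x(t,x)  = -3*exp(6*t - 3*x/2)/2
  f_xx(t,x) = 9*exp(6*t - 3*x/2)/4
Assemble drift = f_t + (1/2) f_xx = 57*exp(6*t - 3*x/2)/8 and diffusion = f_x = -3*exp(6*t - 3*x/2)/2. Substituting x = B_t:
  d(exp(-3*B_t/2 + 6*t)) = (57*exp(-3*B_t/2 + 6*t)/8) dt + (-3*exp(-3*B_t/2 + 6*t)/2) dB_t.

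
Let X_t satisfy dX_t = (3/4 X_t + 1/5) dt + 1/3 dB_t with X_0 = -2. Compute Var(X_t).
Var(X_t) = 2*exp(3*t/2)/27 - 2/27

The variance V(t) = Var(X_t) satisfies V'(t) = 2 a V(t) + c^2 with V(0) = 0 (drift coefficient is linear in X, diffusion is constant). With a = 3/4, c = 1/3, the solution is
  V(t) = (c^2 / (2 a)) * (exp(2 a t) - 1)
       = ((1/3)^2 / (2*(3/4))) * (exp((3/2) t) - 1)
       = 2*exp(3*t/2)/27 - 2/27.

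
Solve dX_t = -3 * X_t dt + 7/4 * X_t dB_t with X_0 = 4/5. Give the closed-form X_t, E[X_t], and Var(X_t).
X_t = 4/5 * exp((-145/32) t + (7/4) B_t); E[X_t] = 4*exp(-3*t)/5; Var(X_t) = (16*exp(49*t/16) - 16)*exp(-6*t)/25

For GBM dX = mu X dt + sigma X dB with X_0 = x_0, apply Itô to Y = log X: dY = (mu - sigma^2/2) dt + sigma dB, so Y_t = log(x_0) + (mu - sigma^2/2) t + sigma B_t and hence X_t = x_0 * exp((mu - sigma^2/2) t + sigma B_t).
With mu = -3, sigma = 7/4, x_0 = 4/5, this gives:
  X_t = 4/5 * exp((-145/32) * t + (7/4) * B_t).
Since sigma*B_t ~ Normal(0, sigma^2 t), E[exp(sigma*B_t)] = exp(sigma^2 t / 2); so E[X_t] = x_0 * exp((mu - sigma^2/2) t) * exp(sigma^2 t / 2) = x_0 * exp(mu t) = 4*exp(-3*t)/5.
Var(X_t) = E[X_t^2] - (E[X_t])^2 = x_0^2 * exp(2 mu t) * (exp(sigma^2 t) - 1) = (16*exp(49*t/16) - 16)*exp(-6*t)/25.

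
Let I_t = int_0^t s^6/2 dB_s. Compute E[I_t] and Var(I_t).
E[I_t] = 0; Var(I_t) = t^13/52

The Itô integral of a deterministic integrand f(s) has mean 0 because each increment f(s) * (B_{s+ds} - B_s) has mean 0. By the Itô isometry:
  Var( int_0^t f(s) dB_s ) = E[ (int_0^t f(s) dB_s)^2 ] = int_0^t f(s)^2 ds.
Here f(s) = s^6/2, so f(s)^2 = s^12/4. Integrate:
  int_0^t (s^12/4) ds = t^13/52.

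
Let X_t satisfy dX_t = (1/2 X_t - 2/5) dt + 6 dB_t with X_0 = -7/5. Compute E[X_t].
E[X_t] = 4/5 - 11*exp(t/2)/5

Taking expectations and using E[dB_t] = 0, the mean m(t) = E[X_t] satisfies the ODE m'(t) = a m(t) + b with m(0) = x_0. With a = 1/2, b = -2/5, x_0 = -7/5, the solution is
  m(t) = x_0 * exp(a t) + (b/a) * (exp(a t) - 1)
       = (-7/5) * exp((1/2) t) + ((-2/5)/(1/2)) * (exp((1/2) t) - 1)
       = 4/5 - 11*exp(t/2)/5.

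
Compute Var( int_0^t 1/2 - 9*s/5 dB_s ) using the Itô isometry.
Var = t*(108*t^2 - 90*t + 25)/100

The Itô integral of a deterministic integrand f(s) has mean 0 because each increment f(s) * (B_{s+ds} - B_s) has mean 0. By the Itô isometry:
  Var( int_0^t f(s) dB_s ) = E[ (int_0^t f(s) dB_s)^2 ] = int_0^t f(s)^2 ds.
Here f(s) = 1/2 - 9*s/5, so f(s)^2 = (18*s - 5)^2/100. Integrate:
  int_0^t ((18*s - 5)^2/100) ds = t*(108*t^2 - 90*t + 25)/100.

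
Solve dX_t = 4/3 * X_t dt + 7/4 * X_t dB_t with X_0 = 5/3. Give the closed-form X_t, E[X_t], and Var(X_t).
X_t = 5/3 * exp((-19/96) t + (7/4) B_t); E[X_t] = 5*exp(4*t/3)/3; Var(X_t) = 25*(exp(49*t/16) - 1)*exp(8*t/3)/9

For GBM dX = mu X dt + sigma X dB with X_0 = x_0, apply Itô to Y = log X: dY = (mu - sigma^2/2) dt + sigma dB, so Y_t = log(x_0) + (mu - sigma^2/2) t + sigma B_t and hence X_t = x_0 * exp((mu - sigma^2/2) t + sigma B_t).
With mu = 4/3, sigma = 7/4, x_0 = 5/3, this gives:
  X_t = 5/3 * exp((-19/96) * t + (7/4) * B_t).
Since sigma*B_t ~ Normal(0, sigma^2 t), E[exp(sigma*B_t)] = exp(sigma^2 t / 2); so E[X_t] = x_0 * exp((mu - sigma^2/2) t) * exp(sigma^2 t / 2) = x_0 * exp(mu t) = 5*exp(4*t/3)/3.
Var(X_t) = E[X_t^2] - (E[X_t])^2 = x_0^2 * exp(2 mu t) * (exp(sigma^2 t) - 1) = 25*(exp(49*t/16) - 1)*exp(8*t/3)/9.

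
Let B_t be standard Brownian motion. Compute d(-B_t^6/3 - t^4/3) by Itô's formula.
d(-B_t^6/3 - t^4/3) = (-5*B_t^4 - 4*t^3/3) dt + (-2*B_t^5) dB_t

Itô's formula for f(t, x): d f(t, B_t) = (f_t + (1/2) f_xx) dt + f_x dB_t. Compute partials of f(t, x) = -t^4/3 - x^6/3:
  f_t(t,x)  = -4*t^3/3
  f_x(t,x)  = -2*x^5
  f_xx(t,x) = -10*x^4
Assemble drift = f_t + (1/2) f_xx = -4*t^3/3 - 5*x^4 and diffusion = f_x = -2*x^5. Substituting x = B_t:
  d(-B_t^6/3 - t^4/3) = (-5*B_t^4 - 4*t^3/3) dt + (-2*B_t^5) dB_t.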